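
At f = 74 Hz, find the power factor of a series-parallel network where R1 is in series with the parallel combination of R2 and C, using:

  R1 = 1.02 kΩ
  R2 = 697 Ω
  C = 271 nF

Step 1 — Angular frequency: ω = 2π·f = 2π·74 = 465 rad/s.
Step 2 — Component impedances:
  R1: Z = R = 1020 Ω
  R2: Z = R = 697 Ω
  C: Z = 1/(jωC) = -j/(ω·C) = 0 - j7936 Ω
Step 3 — Parallel branch: R2 || C = 1/(1/R2 + 1/C) = 691.7 - j60.74 Ω.
Step 4 — Series with R1: Z_total = R1 + (R2 || C) = 1712 - j60.74 Ω = 1713∠-2.0° Ω.
Step 5 — Power factor: PF = cos(φ) = Re(Z)/|Z| = 1712/1713 = 0.9994.
Step 6 — Type: Im(Z) = -60.74 ⇒ leading (phase φ = -2.0°).

PF = 0.9994 (leading, φ = -2.0°)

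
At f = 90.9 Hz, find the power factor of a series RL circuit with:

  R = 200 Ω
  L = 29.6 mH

Step 1 — Angular frequency: ω = 2π·f = 2π·90.9 = 571.1 rad/s.
Step 2 — Component impedances:
  R: Z = R = 200 Ω
  L: Z = jωL = j·571.1·0.0296 = 0 + j16.91 Ω
Step 3 — Series combination: Z_total = R + L = 200 + j16.91 Ω = 200.7∠4.8° Ω.
Step 4 — Power factor: PF = cos(φ) = Re(Z)/|Z| = 200/200.713 = 0.9964.
Step 5 — Type: Im(Z) = 16.91 ⇒ lagging (phase φ = 4.8°).

PF = 0.9964 (lagging, φ = 4.8°)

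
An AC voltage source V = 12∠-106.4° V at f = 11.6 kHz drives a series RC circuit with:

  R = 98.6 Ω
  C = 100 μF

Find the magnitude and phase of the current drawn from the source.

Step 1 — Angular frequency: ω = 2π·f = 2π·1.16e+04 = 7.288e+04 rad/s.
Step 2 — Component impedances:
  R: Z = R = 98.6 Ω
  C: Z = 1/(jωC) = -j/(ω·C) = 0 - j0.1372 Ω
Step 3 — Series combination: Z_total = R + C = 98.6 - j0.1372 Ω = 98.6∠-0.1° Ω.
Step 4 — Source phasor: V = 12∠-106.4° V = -3.388 - j11.51 V.
Step 5 — Ohm's law: I = V / Z_total = (-3.388 - j11.51) / (98.6 - j0.1372) = -0.0342 - j0.1168 A.
Step 6 — Convert to polar: |I| = 0.1217 A, ∠I = -106.3°.

I = 0.1217∠-106.3° A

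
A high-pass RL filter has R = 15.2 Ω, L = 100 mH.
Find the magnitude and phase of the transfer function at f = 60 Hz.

Step 1 — Angular frequency: ω = 2π·60 = 377 rad/s.
Step 2 — Transfer function: H(jω) = jωL/(R + jωL).
Step 3 — Numerator jωL = j·37.7; denominator R + jωL = 15.2 + j37.7.
Step 4 — H = 0.8602 + j0.3468.
Step 5 — Magnitude: |H| = 0.9275 (-0.7 dB); phase: φ = 22.0°.

|H| = 0.9275 (-0.7 dB), φ = 22.0°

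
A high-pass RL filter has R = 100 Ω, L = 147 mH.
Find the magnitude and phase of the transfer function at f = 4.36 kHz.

Step 1 — Angular frequency: ω = 2π·4360 = 2.739e+04 rad/s.
Step 2 — Transfer function: H(jω) = jωL/(R + jωL).
Step 3 — Numerator jωL = j·4027; denominator R + jωL = 100 + j4027.
Step 4 — H = 0.9994 + j0.02482.
Step 5 — Magnitude: |H| = 0.9997 (-0.0 dB); phase: φ = 1.4°.

|H| = 0.9997 (-0.0 dB), φ = 1.4°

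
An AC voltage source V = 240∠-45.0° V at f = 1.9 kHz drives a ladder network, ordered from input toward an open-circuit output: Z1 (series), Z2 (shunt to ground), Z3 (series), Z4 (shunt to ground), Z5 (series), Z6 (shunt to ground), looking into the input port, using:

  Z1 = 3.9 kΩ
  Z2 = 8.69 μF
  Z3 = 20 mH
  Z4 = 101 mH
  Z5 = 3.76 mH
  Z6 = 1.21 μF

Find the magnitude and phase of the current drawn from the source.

Step 1 — Angular frequency: ω = 2π·f = 2π·1900 = 1.194e+04 rad/s.
Step 2 — Component impedances:
  Z1: Z = R = 3900 Ω
  Z2: Z = 1/(jωC) = -j/(ω·C) = 0 - j9.639 Ω
  Z3: Z = jωL = j·1.194e+04·0.02 = 0 + j238.8 Ω
  Z4: Z = jωL = j·1.194e+04·0.101 = 0 + j1206 Ω
  Z5: Z = jωL = j·1.194e+04·0.00376 = 0 + j44.89 Ω
  Z6: Z = 1/(jωC) = -j/(ω·C) = 0 - j69.23 Ω
Step 3 — Ladder network (open output): work backward from the far end, alternating series and parallel combinations. Z_in = 3900 - j10.09 Ω = 3900∠-0.1° Ω.
Step 4 — Source phasor: V = 240∠-45.0° V = 169.7 - j169.7 V.
Step 5 — Ohm's law: I = V / Z_total = (169.7 - j169.7) / (3900 - j10.09) = 0.04363 - j0.0434 A.
Step 6 — Convert to polar: |I| = 0.06154 A, ∠I = -44.9°.

I = 0.06154∠-44.9° A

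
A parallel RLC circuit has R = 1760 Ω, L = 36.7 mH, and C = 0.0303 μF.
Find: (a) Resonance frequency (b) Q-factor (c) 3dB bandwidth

Step 1 — Resonance: ω₀ = 1/√(LC) = 1/√(0.0367·3.03e-08) = 2.999e+04 rad/s.
Step 2 — f₀ = ω₀/(2π) = 4773 Hz.
Step 3 — Parallel Q: Q = R/(ω₀L) = 1760/(2.999e+04·0.0367) = 1.599.
Step 4 — Bandwidth: Δω = ω₀/Q = 1.875e+04 rad/s; BW = Δω/(2π) = 2984 Hz.

(a) f₀ = 4773 Hz  (b) Q = 1.599  (c) BW = 2984 Hz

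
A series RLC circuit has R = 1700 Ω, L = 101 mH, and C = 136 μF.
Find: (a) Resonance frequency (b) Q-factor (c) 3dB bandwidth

Step 1 — Resonance: ω₀ = 1/√(LC) = 1/√(0.101·0.000136) = 269.8 rad/s.
Step 2 — f₀ = ω₀/(2π) = 42.94 Hz.
Step 3 — Series Q: Q = ω₀L/R = 269.8·0.101/1700 = 0.01603.
Step 4 — Bandwidth: Δω = ω₀/Q = 1.683e+04 rad/s; BW = Δω/(2π) = 2679 Hz.

(a) f₀ = 42.94 Hz  (b) Q = 0.01603  (c) BW = 2679 Hz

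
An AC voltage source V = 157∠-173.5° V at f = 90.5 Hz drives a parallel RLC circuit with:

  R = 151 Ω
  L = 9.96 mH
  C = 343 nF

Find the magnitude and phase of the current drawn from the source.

Step 1 — Angular frequency: ω = 2π·f = 2π·90.5 = 568.6 rad/s.
Step 2 — Component impedances:
  R: Z = R = 151 Ω
  L: Z = jωL = j·568.6·0.00996 = 0 + j5.664 Ω
  C: Z = 1/(jωC) = -j/(ω·C) = 0 - j5127 Ω
Step 3 — Parallel combination: 1/Z_total = 1/R + 1/L + 1/C; Z_total = 0.2126 + j5.662 Ω = 5.666∠87.8° Ω.
Step 4 — Source phasor: V = 157∠-173.5° V = -156 - j17.77 V.
Step 5 — Ohm's law: I = V / Z_total = (-156 - j17.77) / (0.2126 + j5.662) = -4.168 + j27.39 A.
Step 6 — Convert to polar: |I| = 27.71 A, ∠I = 98.7°.

I = 27.71∠98.7° A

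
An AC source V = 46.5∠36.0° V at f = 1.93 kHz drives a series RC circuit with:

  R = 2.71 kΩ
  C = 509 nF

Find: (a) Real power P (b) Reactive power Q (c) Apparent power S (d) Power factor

Step 1 — Angular frequency: ω = 2π·f = 2π·1930 = 1.213e+04 rad/s.
Step 2 — Component impedances:
  R: Z = R = 2710 Ω
  C: Z = 1/(jωC) = -j/(ω·C) = 0 - j162 Ω
Step 3 — Series combination: Z_total = R + C = 2710 - j162 Ω = 2715∠-3.4° Ω.
Step 4 — Source phasor: V = 46.5∠36.0° V = 37.62 + j27.33 V.
Step 5 — Current: I = V / Z = 0.01323 + j0.01088 A = 0.01713∠39.4° A.
Step 6 — Complex power: S = V·I* = 0.795 - j0.04753 VA.
Step 7 — Real power: P = Re(S) = 0.795 W.
Step 8 — Reactive power: Q = Im(S) = -0.04753 VAR.
Step 9 — Apparent power: |S| = 0.7965 VA.
Step 10 — Power factor: PF = P/|S| = 0.9982 (leading).

(a) P = 0.795 W  (b) Q = -0.04753 VAR  (c) S = 0.7965 VA  (d) PF = 0.9982 (leading)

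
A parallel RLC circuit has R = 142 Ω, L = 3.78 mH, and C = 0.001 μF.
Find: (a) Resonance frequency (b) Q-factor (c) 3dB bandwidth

Step 1 — Resonance: ω₀ = 1/√(LC) = 1/√(0.00378·1e-09) = 5.143e+05 rad/s.
Step 2 — f₀ = ω₀/(2π) = 8.186e+04 Hz.
Step 3 — Parallel Q: Q = R/(ω₀L) = 142/(5.143e+05·0.00378) = 0.07304.
Step 4 — Bandwidth: Δω = ω₀/Q = 7.042e+06 rad/s; BW = Δω/(2π) = 1.121e+06 Hz.

(a) f₀ = 8.186e+04 Hz  (b) Q = 0.07304  (c) BW = 1.121e+06 Hz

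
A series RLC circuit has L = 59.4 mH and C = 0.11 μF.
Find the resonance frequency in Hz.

Step 1 — Resonance condition Im(Z)=0 gives ω₀ = 1/√(LC).
Step 2 — ω₀ = 1/√(0.0594·1.1e-07) = 1.237e+04 rad/s.
Step 3 — f₀ = ω₀/(2π) = 1969 Hz.

f₀ = 1969 Hz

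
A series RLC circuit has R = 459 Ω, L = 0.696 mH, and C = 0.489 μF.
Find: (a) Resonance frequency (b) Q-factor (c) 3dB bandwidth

Step 1 — Resonance: ω₀ = 1/√(LC) = 1/√(0.000696·4.89e-07) = 5.421e+04 rad/s.
Step 2 — f₀ = ω₀/(2π) = 8627 Hz.
Step 3 — Series Q: Q = ω₀L/R = 5.421e+04·0.000696/459 = 0.08219.
Step 4 — Bandwidth: Δω = ω₀/Q = 6.595e+05 rad/s; BW = Δω/(2π) = 1.05e+05 Hz.

(a) f₀ = 8627 Hz  (b) Q = 0.08219  (c) BW = 1.05e+05 Hz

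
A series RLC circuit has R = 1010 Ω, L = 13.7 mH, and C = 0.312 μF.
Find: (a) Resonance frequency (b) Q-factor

Step 1 — Resonance condition Im(Z)=0 gives ω₀ = 1/√(LC).
Step 2 — ω₀ = 1/√(0.0137·3.12e-07) = 1.53e+04 rad/s.
Step 3 — f₀ = ω₀/(2π) = 2434 Hz.
Step 4 — Series Q: Q = ω₀L/R = 1.53e+04·0.0137/1010 = 0.2075.

(a) f₀ = 2434 Hz  (b) Q = 0.2075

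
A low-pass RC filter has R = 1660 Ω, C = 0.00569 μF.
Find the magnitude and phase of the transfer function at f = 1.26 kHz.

Step 1 — Angular frequency: ω = 2π·1260 = 7917 rad/s.
Step 2 — Transfer function: H(jω) = 1/(1 + jωRC).
Step 3 — Denominator: 1 + jωRC = 1 + j·7917·1660·5.69e-09 = 1 + j0.07478.
Step 4 — H = 0.9944 - j0.07436.
Step 5 — Magnitude: |H| = 0.9972 (-0.0 dB); phase: φ = -4.3°.

|H| = 0.9972 (-0.0 dB), φ = -4.3°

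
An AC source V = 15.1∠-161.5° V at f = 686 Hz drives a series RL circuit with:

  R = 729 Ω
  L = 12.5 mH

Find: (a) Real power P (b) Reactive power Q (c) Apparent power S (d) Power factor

Step 1 — Angular frequency: ω = 2π·f = 2π·686 = 4310 rad/s.
Step 2 — Component impedances:
  R: Z = R = 729 Ω
  L: Z = jωL = j·4310·0.0125 = 0 + j53.88 Ω
Step 3 — Series combination: Z_total = R + L = 729 + j53.88 Ω = 731∠4.2° Ω.
Step 4 — Source phasor: V = 15.1∠-161.5° V = -14.32 - j4.791 V.
Step 5 — Current: I = V / Z = -0.02002 - j0.005093 A = 0.02066∠-165.7° A.
Step 6 — Complex power: S = V·I* = 0.3111 + j0.02299 VA.
Step 7 — Real power: P = Re(S) = 0.3111 W.
Step 8 — Reactive power: Q = Im(S) = 0.02299 VAR.
Step 9 — Apparent power: |S| = 0.3119 VA.
Step 10 — Power factor: PF = P/|S| = 0.9973 (lagging).

(a) P = 0.3111 W  (b) Q = 0.02299 VAR  (c) S = 0.3119 VA  (d) PF = 0.9973 (lagging)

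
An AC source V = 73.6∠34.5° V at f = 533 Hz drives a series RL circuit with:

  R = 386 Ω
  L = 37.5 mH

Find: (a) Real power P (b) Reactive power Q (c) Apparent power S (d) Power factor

Step 1 — Angular frequency: ω = 2π·f = 2π·533 = 3349 rad/s.
Step 2 — Component impedances:
  R: Z = R = 386 Ω
  L: Z = jωL = j·3349·0.0375 = 0 + j125.6 Ω
Step 3 — Series combination: Z_total = R + L = 386 + j125.6 Ω = 405.9∠18.0° Ω.
Step 4 — Source phasor: V = 73.6∠34.5° V = 60.66 + j41.69 V.
Step 5 — Current: I = V / Z = 0.1739 + j0.05143 A = 0.1813∠16.5° A.
Step 6 — Complex power: S = V·I* = 12.69 + j4.129 VA.
Step 7 — Real power: P = Re(S) = 12.69 W.
Step 8 — Reactive power: Q = Im(S) = 4.129 VAR.
Step 9 — Apparent power: |S| = 13.35 VA.
Step 10 — Power factor: PF = P/|S| = 0.9509 (lagging).

(a) P = 12.69 W  (b) Q = 4.129 VAR  (c) S = 13.35 VA  (d) PF = 0.9509 (lagging)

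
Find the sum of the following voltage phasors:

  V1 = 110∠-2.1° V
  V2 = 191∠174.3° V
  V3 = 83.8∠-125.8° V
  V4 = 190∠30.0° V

Step 1 — Convert each phasor to rectangular form:
  V1 = 110·(cos(-2.1°) + j·sin(-2.1°)) = 109.9 - j4.031 V
  V2 = 191·(cos(174.3°) + j·sin(174.3°)) = -190.1 + j18.97 V
  V3 = 83.8·(cos(-125.8°) + j·sin(-125.8°)) = -49.02 - j67.97 V
  V4 = 190·(cos(30.0°) + j·sin(30.0°)) = 164.5 + j95 V
Step 2 — Sum components: V_total = 35.4 + j41.97 V.
Step 3 — Convert to polar: |V_total| = 54.9 V, ∠V_total = 49.9°.

V_total = 54.9∠49.9° V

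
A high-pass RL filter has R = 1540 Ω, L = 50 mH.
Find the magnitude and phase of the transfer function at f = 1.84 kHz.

Step 1 — Angular frequency: ω = 2π·1840 = 1.156e+04 rad/s.
Step 2 — Transfer function: H(jω) = jωL/(R + jωL).
Step 3 — Numerator jωL = j·578.1; denominator R + jωL = 1540 + j578.1.
Step 4 — H = 0.1235 + j0.329.
Step 5 — Magnitude: |H| = 0.3514 (-9.1 dB); phase: φ = 69.4°.

|H| = 0.3514 (-9.1 dB), φ = 69.4°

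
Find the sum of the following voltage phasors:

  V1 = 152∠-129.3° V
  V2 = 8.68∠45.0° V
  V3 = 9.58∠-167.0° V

Step 1 — Convert each phasor to rectangular form:
  V1 = 152·(cos(-129.3°) + j·sin(-129.3°)) = -96.27 - j117.6 V
  V2 = 8.68·(cos(45.0°) + j·sin(45.0°)) = 6.138 + j6.138 V
  V3 = 9.58·(cos(-167.0°) + j·sin(-167.0°)) = -9.334 - j2.155 V
Step 2 — Sum components: V_total = -99.47 - j113.6 V.
Step 3 — Convert to polar: |V_total| = 151 V, ∠V_total = -131.2°.

V_total = 151∠-131.2° V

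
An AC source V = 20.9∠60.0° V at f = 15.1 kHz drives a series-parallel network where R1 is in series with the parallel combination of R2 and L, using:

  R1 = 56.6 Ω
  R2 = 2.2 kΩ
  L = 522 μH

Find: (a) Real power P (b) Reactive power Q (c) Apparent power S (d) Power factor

Step 1 — Angular frequency: ω = 2π·f = 2π·1.51e+04 = 9.488e+04 rad/s.
Step 2 — Component impedances:
  R1: Z = R = 56.6 Ω
  R2: Z = R = 2200 Ω
  L: Z = jωL = j·9.488e+04·0.000522 = 0 + j49.53 Ω
Step 3 — Parallel branch: R2 || L = 1/(1/R2 + 1/L) = 1.114 + j49.5 Ω.
Step 4 — Series with R1: Z_total = R1 + (R2 || L) = 57.71 + j49.5 Ω = 76.03∠40.6° Ω.
Step 5 — Source phasor: V = 20.9∠60.0° V = 10.45 + j18.1 V.
Step 6 — Current: I = V / Z = 0.2593 + j0.09122 A = 0.2749∠19.4° A.
Step 7 — Complex power: S = V·I* = 4.361 + j3.74 VA.
Step 8 — Real power: P = Re(S) = 4.361 W.
Step 9 — Reactive power: Q = Im(S) = 3.74 VAR.
Step 10 — Apparent power: |S| = 5.745 VA.
Step 11 — Power factor: PF = P/|S| = 0.7591 (lagging).

(a) P = 4.361 W  (b) Q = 3.74 VAR  (c) S = 5.745 VA  (d) PF = 0.7591 (lagging)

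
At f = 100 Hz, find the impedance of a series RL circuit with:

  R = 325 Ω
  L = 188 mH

Step 1 — Angular frequency: ω = 2π·f = 2π·100 = 628.3 rad/s.
Step 2 — Component impedances:
  R: Z = R = 325 Ω
  L: Z = jωL = j·628.3·0.188 = 0 + j118.1 Ω
Step 3 — Series combination: Z_total = R + L = 325 + j118.1 Ω = 345.8∠20.0° Ω.

Z = 325 + j118.1 Ω = 345.8∠20.0° Ω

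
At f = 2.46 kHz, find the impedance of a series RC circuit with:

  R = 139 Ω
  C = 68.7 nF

Step 1 — Angular frequency: ω = 2π·f = 2π·2460 = 1.546e+04 rad/s.
Step 2 — Component impedances:
  R: Z = R = 139 Ω
  C: Z = 1/(jωC) = -j/(ω·C) = 0 - j941.7 Ω
Step 3 — Series combination: Z_total = R + C = 139 - j941.7 Ω = 951.9∠-81.6° Ω.

Z = 139 - j941.7 Ω = 951.9∠-81.6° Ω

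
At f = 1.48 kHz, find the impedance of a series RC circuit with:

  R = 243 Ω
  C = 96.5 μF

Step 1 — Angular frequency: ω = 2π·f = 2π·1480 = 9299 rad/s.
Step 2 — Component impedances:
  R: Z = R = 243 Ω
  C: Z = 1/(jωC) = -j/(ω·C) = 0 - j1.114 Ω
Step 3 — Series combination: Z_total = R + C = 243 - j1.114 Ω = 243∠-0.3° Ω.

Z = 243 - j1.114 Ω = 243∠-0.3° Ω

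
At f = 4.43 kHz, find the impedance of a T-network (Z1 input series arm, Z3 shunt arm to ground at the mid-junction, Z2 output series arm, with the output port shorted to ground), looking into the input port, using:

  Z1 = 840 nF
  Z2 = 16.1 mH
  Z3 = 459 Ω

Step 1 — Angular frequency: ω = 2π·f = 2π·4430 = 2.783e+04 rad/s.
Step 2 — Component impedances:
  Z1: Z = 1/(jωC) = -j/(ω·C) = 0 - j42.77 Ω
  Z2: Z = jωL = j·2.783e+04·0.0161 = 0 + j448.1 Ω
  Z3: Z = R = 459 Ω
Step 3 — With the output port shorted to ground, the output series arm Z2 runs from the junction to ground; the shunt arm Z3 also runs from the junction to ground. They appear in parallel: Z3 || Z2 = 224 + j229.4 Ω.
Step 4 — Series with input arm Z1: Z_in = Z1 + (Z3 || Z2) = 224 + j186.7 Ω = 291.6∠39.8° Ω.

Z = 224 + j186.7 Ω = 291.6∠39.8° Ω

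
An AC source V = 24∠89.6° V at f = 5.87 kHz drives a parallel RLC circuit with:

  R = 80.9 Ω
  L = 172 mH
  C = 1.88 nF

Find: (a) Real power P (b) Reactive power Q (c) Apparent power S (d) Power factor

Step 1 — Angular frequency: ω = 2π·f = 2π·5870 = 3.688e+04 rad/s.
Step 2 — Component impedances:
  R: Z = R = 80.9 Ω
  L: Z = jωL = j·3.688e+04·0.172 = 0 + j6344 Ω
  C: Z = 1/(jωC) = -j/(ω·C) = 0 - j1.442e+04 Ω
Step 3 — Parallel combination: 1/Z_total = 1/R + 1/L + 1/C; Z_total = 80.9 + j0.5779 Ω = 80.9∠0.4° Ω.
Step 4 — Source phasor: V = 24∠89.6° V = 0.1676 + j24 V.
Step 5 — Current: I = V / Z = 0.00419 + j0.2966 A = 0.2967∠89.2° A.
Step 6 — Complex power: S = V·I* = 7.12 + j0.05086 VA.
Step 7 — Real power: P = Re(S) = 7.12 W.
Step 8 — Reactive power: Q = Im(S) = 0.05086 VAR.
Step 9 — Apparent power: |S| = 7.12 VA.
Step 10 — Power factor: PF = P/|S| = 1 (lagging).

(a) P = 7.12 W  (b) Q = 0.05086 VAR  (c) S = 7.12 VA  (d) PF = 1 (lagging)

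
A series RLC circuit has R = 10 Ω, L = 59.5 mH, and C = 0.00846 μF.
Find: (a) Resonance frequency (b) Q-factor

Step 1 — Resonance condition Im(Z)=0 gives ω₀ = 1/√(LC).
Step 2 — ω₀ = 1/√(0.0595·8.46e-09) = 4.457e+04 rad/s.
Step 3 — f₀ = ω₀/(2π) = 7094 Hz.
Step 4 — Series Q: Q = ω₀L/R = 4.457e+04·0.0595/10 = 265.2.

(a) f₀ = 7094 Hz  (b) Q = 265.2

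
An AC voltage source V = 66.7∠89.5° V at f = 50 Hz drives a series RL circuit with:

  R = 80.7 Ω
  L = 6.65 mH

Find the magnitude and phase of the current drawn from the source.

Step 1 — Angular frequency: ω = 2π·f = 2π·50 = 314.2 rad/s.
Step 2 — Component impedances:
  R: Z = R = 80.7 Ω
  L: Z = jωL = j·314.2·0.00665 = 0 + j2.089 Ω
Step 3 — Series combination: Z_total = R + L = 80.7 + j2.089 Ω = 80.73∠1.5° Ω.
Step 4 — Source phasor: V = 66.7∠89.5° V = 0.5821 + j66.7 V.
Step 5 — Ohm's law: I = V / Z_total = (0.5821 + j66.7) / (80.7 + j2.089) = 0.02859 + j0.8257 A.
Step 6 — Convert to polar: |I| = 0.8262 A, ∠I = 88.0°.

I = 0.8262∠88.0° A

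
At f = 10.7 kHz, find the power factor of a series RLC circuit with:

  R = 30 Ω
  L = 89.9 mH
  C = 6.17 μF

Step 1 — Angular frequency: ω = 2π·f = 2π·1.07e+04 = 6.723e+04 rad/s.
Step 2 — Component impedances:
  R: Z = R = 30 Ω
  L: Z = jωL = j·6.723e+04·0.0899 = 0 + j6044 Ω
  C: Z = 1/(jωC) = -j/(ω·C) = 0 - j2.411 Ω
Step 3 — Series combination: Z_total = R + L + C = 30 + j6042 Ω = 6042∠89.7° Ω.
Step 4 — Power factor: PF = cos(φ) = Re(Z)/|Z| = 30/6041.6 = 0.004966.
Step 5 — Type: Im(Z) = 6042 ⇒ lagging (phase φ = 89.7°).

PF = 0.004966 (lagging, φ = 89.7°)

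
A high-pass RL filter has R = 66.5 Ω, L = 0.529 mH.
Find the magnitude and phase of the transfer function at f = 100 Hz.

Step 1 — Angular frequency: ω = 2π·100 = 628.3 rad/s.
Step 2 — Transfer function: H(jω) = jωL/(R + jωL).
Step 3 — Numerator jωL = j·0.3324; denominator R + jωL = 66.5 + j0.3324.
Step 4 — H = 2.498e-05 + j0.004998.
Step 5 — Magnitude: |H| = 0.004998 (-46.0 dB); phase: φ = 89.7°.

|H| = 0.004998 (-46.0 dB), φ = 89.7°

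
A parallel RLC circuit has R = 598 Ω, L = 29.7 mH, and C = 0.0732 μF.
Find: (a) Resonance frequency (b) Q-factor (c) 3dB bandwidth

Step 1 — Resonance: ω₀ = 1/√(LC) = 1/√(0.0297·7.32e-08) = 2.145e+04 rad/s.
Step 2 — f₀ = ω₀/(2π) = 3413 Hz.
Step 3 — Parallel Q: Q = R/(ω₀L) = 598/(2.145e+04·0.0297) = 0.9388.
Step 4 — Bandwidth: Δω = ω₀/Q = 2.284e+04 rad/s; BW = Δω/(2π) = 3636 Hz.

(a) f₀ = 3413 Hz  (b) Q = 0.9388  (c) BW = 3636 Hz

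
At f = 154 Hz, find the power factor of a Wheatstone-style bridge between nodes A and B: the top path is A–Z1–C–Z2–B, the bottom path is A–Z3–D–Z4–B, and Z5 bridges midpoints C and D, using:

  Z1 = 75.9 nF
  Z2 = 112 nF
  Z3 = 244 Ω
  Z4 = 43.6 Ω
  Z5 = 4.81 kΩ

Step 1 — Angular frequency: ω = 2π·f = 2π·154 = 967.6 rad/s.
Step 2 — Component impedances:
  Z1: Z = 1/(jωC) = -j/(ω·C) = 0 - j1.362e+04 Ω
  Z2: Z = 1/(jωC) = -j/(ω·C) = 0 - j9227 Ω
  Z3: Z = R = 244 Ω
  Z4: Z = R = 43.6 Ω
  Z5: Z = R = 4810 Ω
Step 3 — Bridge requires nodal analysis (the Z5 bridge couples midpoints C and D, so the two paths cannot be reduced to a simple series/parallel combination). Setting node B to ground and injecting 1 A at node A, the 3-node admittance system at A, C, D solves to V_A = Z_AB = 287.1 - j4.145 Ω = 287.1∠-0.8° Ω.
Step 4 — Power factor: PF = cos(φ) = Re(Z)/|Z| = 287.07/287.1 = 0.9999.
Step 5 — Type: Im(Z) = -4.145 ⇒ leading (phase φ = -0.8°).

PF = 0.9999 (leading, φ = -0.8°)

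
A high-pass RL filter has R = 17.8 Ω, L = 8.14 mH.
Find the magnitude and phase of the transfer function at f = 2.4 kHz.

Step 1 — Angular frequency: ω = 2π·2400 = 1.508e+04 rad/s.
Step 2 — Transfer function: H(jω) = jωL/(R + jωL).
Step 3 — Numerator jωL = j·122.7; denominator R + jωL = 17.8 + j122.7.
Step 4 — H = 0.9794 + j0.142.
Step 5 — Magnitude: |H| = 0.9896 (-0.1 dB); phase: φ = 8.3°.

|H| = 0.9896 (-0.1 dB), φ = 8.3°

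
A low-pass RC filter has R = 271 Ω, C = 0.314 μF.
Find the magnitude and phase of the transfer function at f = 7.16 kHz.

Step 1 — Angular frequency: ω = 2π·7160 = 4.499e+04 rad/s.
Step 2 — Transfer function: H(jω) = 1/(1 + jωRC).
Step 3 — Denominator: 1 + jωRC = 1 + j·4.499e+04·271·3.14e-07 = 1 + j3.828.
Step 4 — H = 0.06388 - j0.2445.
Step 5 — Magnitude: |H| = 0.2527 (-11.9 dB); phase: φ = -75.4°.

|H| = 0.2527 (-11.9 dB), φ = -75.4°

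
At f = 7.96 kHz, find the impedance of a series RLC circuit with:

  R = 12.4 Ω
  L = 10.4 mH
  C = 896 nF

Step 1 — Angular frequency: ω = 2π·f = 2π·7960 = 5.001e+04 rad/s.
Step 2 — Component impedances:
  R: Z = R = 12.4 Ω
  L: Z = jωL = j·5.001e+04·0.0104 = 0 + j520.1 Ω
  C: Z = 1/(jωC) = -j/(ω·C) = 0 - j22.32 Ω
Step 3 — Series combination: Z_total = R + L + C = 12.4 + j497.8 Ω = 498∠88.6° Ω.

Z = 12.4 + j497.8 Ω = 498∠88.6° Ω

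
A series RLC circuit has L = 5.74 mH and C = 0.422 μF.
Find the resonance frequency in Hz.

Step 1 — Resonance condition Im(Z)=0 gives ω₀ = 1/√(LC).
Step 2 — ω₀ = 1/√(0.00574·4.22e-07) = 2.032e+04 rad/s.
Step 3 — f₀ = ω₀/(2π) = 3234 Hz.

f₀ = 3234 Hz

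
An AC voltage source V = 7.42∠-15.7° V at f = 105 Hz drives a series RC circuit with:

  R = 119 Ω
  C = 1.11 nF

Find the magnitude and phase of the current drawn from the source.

Step 1 — Angular frequency: ω = 2π·f = 2π·105 = 659.7 rad/s.
Step 2 — Component impedances:
  R: Z = R = 119 Ω
  C: Z = 1/(jωC) = -j/(ω·C) = 0 - j1.366e+06 Ω
Step 3 — Series combination: Z_total = R + C = 119 - j1.366e+06 Ω = 1.366e+06∠-90.0° Ω.
Step 4 — Source phasor: V = 7.42∠-15.7° V = 7.143 - j2.008 V.
Step 5 — Ohm's law: I = V / Z_total = (7.143 - j2.008) / (119 - j1.366e+06) = 1.471e-06 + j5.231e-06 A.
Step 6 — Convert to polar: |I| = 5.434e-06 A, ∠I = 74.3°.

I = 5.434e-06∠74.3° A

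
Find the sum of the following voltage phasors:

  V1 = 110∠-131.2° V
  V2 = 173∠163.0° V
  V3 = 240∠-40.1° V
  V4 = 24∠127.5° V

Step 1 — Convert each phasor to rectangular form:
  V1 = 110·(cos(-131.2°) + j·sin(-131.2°)) = -72.46 - j82.77 V
  V2 = 173·(cos(163.0°) + j·sin(163.0°)) = -165.4 + j50.58 V
  V3 = 240·(cos(-40.1°) + j·sin(-40.1°)) = 183.6 - j154.6 V
  V4 = 24·(cos(127.5°) + j·sin(127.5°)) = -14.61 + j19.04 V
Step 2 — Sum components: V_total = -68.93 - j167.7 V.
Step 3 — Convert to polar: |V_total| = 181.3 V, ∠V_total = -112.3°.

V_total = 181.3∠-112.3° V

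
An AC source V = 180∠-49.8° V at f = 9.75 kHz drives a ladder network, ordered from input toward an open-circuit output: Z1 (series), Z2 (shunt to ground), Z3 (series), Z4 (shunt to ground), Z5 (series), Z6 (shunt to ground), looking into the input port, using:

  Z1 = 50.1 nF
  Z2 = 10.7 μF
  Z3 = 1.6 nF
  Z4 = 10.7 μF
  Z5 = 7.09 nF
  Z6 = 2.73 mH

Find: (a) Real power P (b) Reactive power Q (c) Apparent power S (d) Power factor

Step 1 — Angular frequency: ω = 2π·f = 2π·9750 = 6.126e+04 rad/s.
Step 2 — Component impedances:
  Z1: Z = 1/(jωC) = -j/(ω·C) = 0 - j325.8 Ω
  Z2: Z = 1/(jωC) = -j/(ω·C) = 0 - j1.526 Ω
  Z3: Z = 1/(jωC) = -j/(ω·C) = 0 - j1.02e+04 Ω
  Z4: Z = 1/(jωC) = -j/(ω·C) = 0 - j1.526 Ω
  Z5: Z = 1/(jωC) = -j/(ω·C) = 0 - j2302 Ω
  Z6: Z = jωL = j·6.126e+04·0.00273 = 0 + j167.2 Ω
Step 3 — Ladder network (open output): work backward from the far end, alternating series and parallel combinations. Z_in = 0 - j327.3 Ω = 327.3∠-90.0° Ω.
Step 4 — Source phasor: V = 180∠-49.8° V = 116.2 - j137.5 V.
Step 5 — Current: I = V / Z = 0.42 + j0.3549 A = 0.5499∠40.2° A.
Step 6 — Complex power: S = V·I* = 0 - j98.98 VA.
Step 7 — Real power: P = Re(S) = 0 W.
Step 8 — Reactive power: Q = Im(S) = -98.98 VAR.
Step 9 — Apparent power: |S| = 98.98 VA.
Step 10 — Power factor: PF = P/|S| = 0 (leading).

(a) P = 0 W  (b) Q = -98.98 VAR  (c) S = 98.98 VA  (d) PF = 0 (leading)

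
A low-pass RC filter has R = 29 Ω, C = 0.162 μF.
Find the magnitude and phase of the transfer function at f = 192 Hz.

Step 1 — Angular frequency: ω = 2π·192 = 1206 rad/s.
Step 2 — Transfer function: H(jω) = 1/(1 + jωRC).
Step 3 — Denominator: 1 + jωRC = 1 + j·1206·29·1.62e-07 = 1 + j0.005668.
Step 4 — H = 1 - j0.005667.
Step 5 — Magnitude: |H| = 1 (-0.0 dB); phase: φ = -0.3°.

|H| = 1 (-0.0 dB), φ = -0.3°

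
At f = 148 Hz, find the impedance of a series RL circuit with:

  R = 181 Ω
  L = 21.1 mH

Step 1 — Angular frequency: ω = 2π·f = 2π·148 = 929.9 rad/s.
Step 2 — Component impedances:
  R: Z = R = 181 Ω
  L: Z = jωL = j·929.9·0.0211 = 0 + j19.62 Ω
Step 3 — Series combination: Z_total = R + L = 181 + j19.62 Ω = 182.1∠6.2° Ω.

Z = 181 + j19.62 Ω = 182.1∠6.2° Ω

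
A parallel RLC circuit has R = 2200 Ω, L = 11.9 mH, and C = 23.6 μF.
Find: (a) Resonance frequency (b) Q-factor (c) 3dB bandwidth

Step 1 — Resonance: ω₀ = 1/√(LC) = 1/√(0.0119·2.36e-05) = 1887 rad/s.
Step 2 — f₀ = ω₀/(2π) = 300.3 Hz.
Step 3 — Parallel Q: Q = R/(ω₀L) = 2200/(1887·0.0119) = 97.97.
Step 4 — Bandwidth: Δω = ω₀/Q = 19.26 rad/s; BW = Δω/(2π) = 3.065 Hz.

(a) f₀ = 300.3 Hz  (b) Q = 97.97  (c) BW = 3.065 Hz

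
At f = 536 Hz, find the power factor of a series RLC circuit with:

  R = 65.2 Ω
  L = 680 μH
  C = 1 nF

Step 1 — Angular frequency: ω = 2π·f = 2π·536 = 3368 rad/s.
Step 2 — Component impedances:
  R: Z = R = 65.2 Ω
  L: Z = jωL = j·3368·0.00068 = 0 + j2.29 Ω
  C: Z = 1/(jωC) = -j/(ω·C) = 0 - j2.969e+05 Ω
Step 3 — Series combination: Z_total = R + L + C = 65.2 - j2.969e+05 Ω = 2.969e+05∠-90.0° Ω.
Step 4 — Power factor: PF = cos(φ) = Re(Z)/|Z| = 65.2/2.969e+05 = 0.0002196.
Step 5 — Type: Im(Z) = -2.969e+05 ⇒ leading (phase φ = -90.0°).

PF = 0.0002196 (leading, φ = -90.0°)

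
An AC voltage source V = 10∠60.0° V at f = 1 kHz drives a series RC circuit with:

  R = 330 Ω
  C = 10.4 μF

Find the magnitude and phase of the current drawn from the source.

Step 1 — Angular frequency: ω = 2π·f = 2π·1000 = 6283 rad/s.
Step 2 — Component impedances:
  R: Z = R = 330 Ω
  C: Z = 1/(jωC) = -j/(ω·C) = 0 - j15.3 Ω
Step 3 — Series combination: Z_total = R + C = 330 - j15.3 Ω = 330.4∠-2.7° Ω.
Step 4 — Source phasor: V = 10∠60.0° V = 5 + j8.66 V.
Step 5 — Ohm's law: I = V / Z_total = (5 + j8.66) / (330 - j15.3) = 0.0139 + j0.02689 A.
Step 6 — Convert to polar: |I| = 0.03027 A, ∠I = 62.7°.

I = 0.03027∠62.7° A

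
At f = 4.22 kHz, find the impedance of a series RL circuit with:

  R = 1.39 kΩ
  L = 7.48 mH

Step 1 — Angular frequency: ω = 2π·f = 2π·4220 = 2.652e+04 rad/s.
Step 2 — Component impedances:
  R: Z = R = 1390 Ω
  L: Z = jωL = j·2.652e+04·0.00748 = 0 + j198.3 Ω
Step 3 — Series combination: Z_total = R + L = 1390 + j198.3 Ω = 1404∠8.1° Ω.

Z = 1390 + j198.3 Ω = 1404∠8.1° Ω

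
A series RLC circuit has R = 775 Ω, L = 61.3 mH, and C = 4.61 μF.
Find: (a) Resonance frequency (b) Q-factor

Step 1 — Resonance condition Im(Z)=0 gives ω₀ = 1/√(LC).
Step 2 — ω₀ = 1/√(0.0613·4.61e-06) = 1881 rad/s.
Step 3 — f₀ = ω₀/(2π) = 299.4 Hz.
Step 4 — Series Q: Q = ω₀L/R = 1881·0.0613/775 = 0.1488.

(a) f₀ = 299.4 Hz  (b) Q = 0.1488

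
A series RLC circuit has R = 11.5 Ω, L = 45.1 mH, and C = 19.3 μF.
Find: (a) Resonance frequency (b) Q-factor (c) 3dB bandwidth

Step 1 — Resonance condition Im(Z)=0 gives ω₀ = 1/√(LC).
Step 2 — ω₀ = 1/√(0.0451·1.93e-05) = 1072 rad/s.
Step 3 — f₀ = ω₀/(2π) = 170.6 Hz.
Step 4 — Series Q: Q = ω₀L/R = 1072·0.0451/11.5 = 4.204.
Step 5 — 3dB bandwidth: Δω = ω₀/Q = 255 rad/s; BW = Δω/(2π) = 40.58 Hz.

(a) f₀ = 170.6 Hz  (b) Q = 4.204  (c) BW = 40.58 Hz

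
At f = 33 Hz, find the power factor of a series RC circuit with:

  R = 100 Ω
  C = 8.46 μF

Step 1 — Angular frequency: ω = 2π·f = 2π·33 = 207.3 rad/s.
Step 2 — Component impedances:
  R: Z = R = 100 Ω
  C: Z = 1/(jωC) = -j/(ω·C) = 0 - j570.1 Ω
Step 3 — Series combination: Z_total = R + C = 100 - j570.1 Ω = 578.8∠-80.1° Ω.
Step 4 — Power factor: PF = cos(φ) = Re(Z)/|Z| = 100/578.8 = 0.1728.
Step 5 — Type: Im(Z) = -570.1 ⇒ leading (phase φ = -80.1°).

PF = 0.1728 (leading, φ = -80.1°)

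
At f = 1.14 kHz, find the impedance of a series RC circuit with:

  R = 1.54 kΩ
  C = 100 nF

Step 1 — Angular frequency: ω = 2π·f = 2π·1140 = 7163 rad/s.
Step 2 — Component impedances:
  R: Z = R = 1540 Ω
  C: Z = 1/(jωC) = -j/(ω·C) = 0 - j1396 Ω
Step 3 — Series combination: Z_total = R + C = 1540 - j1396 Ω = 2079∠-42.2° Ω.

Z = 1540 - j1396 Ω = 2079∠-42.2° Ω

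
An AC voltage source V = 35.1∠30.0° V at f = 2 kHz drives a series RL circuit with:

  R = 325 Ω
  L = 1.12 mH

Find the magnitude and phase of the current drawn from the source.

Step 1 — Angular frequency: ω = 2π·f = 2π·2000 = 1.257e+04 rad/s.
Step 2 — Component impedances:
  R: Z = R = 325 Ω
  L: Z = jωL = j·1.257e+04·0.00112 = 0 + j14.07 Ω
Step 3 — Series combination: Z_total = R + L = 325 + j14.07 Ω = 325.3∠2.5° Ω.
Step 4 — Source phasor: V = 35.1∠30.0° V = 30.4 + j17.55 V.
Step 5 — Ohm's law: I = V / Z_total = (30.4 + j17.55) / (325 + j14.07) = 0.09569 + j0.04986 A.
Step 6 — Convert to polar: |I| = 0.1079 A, ∠I = 27.5°.

I = 0.1079∠27.5° A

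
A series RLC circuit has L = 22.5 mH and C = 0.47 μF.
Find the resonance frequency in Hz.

Step 1 — Resonance condition Im(Z)=0 gives ω₀ = 1/√(LC).
Step 2 — ω₀ = 1/√(0.0225·4.7e-07) = 9724 rad/s.
Step 3 — f₀ = ω₀/(2π) = 1548 Hz.

f₀ = 1548 Hz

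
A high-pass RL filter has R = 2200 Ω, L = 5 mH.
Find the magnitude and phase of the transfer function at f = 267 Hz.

Step 1 — Angular frequency: ω = 2π·267 = 1678 rad/s.
Step 2 — Transfer function: H(jω) = jωL/(R + jωL).
Step 3 — Numerator jωL = j·8.388; denominator R + jωL = 2200 + j8.388.
Step 4 — H = 1.454e-05 + j0.003813.
Step 5 — Magnitude: |H| = 0.003813 (-48.4 dB); phase: φ = 89.8°.

|H| = 0.003813 (-48.4 dB), φ = 89.8°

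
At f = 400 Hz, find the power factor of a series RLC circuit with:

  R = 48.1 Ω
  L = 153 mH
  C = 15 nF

Step 1 — Angular frequency: ω = 2π·f = 2π·400 = 2513 rad/s.
Step 2 — Component impedances:
  R: Z = R = 48.1 Ω
  L: Z = jωL = j·2513·0.153 = 0 + j384.5 Ω
  C: Z = 1/(jωC) = -j/(ω·C) = 0 - j2.653e+04 Ω
Step 3 — Series combination: Z_total = R + L + C = 48.1 - j2.614e+04 Ω = 2.614e+04∠-89.9° Ω.
Step 4 — Power factor: PF = cos(φ) = Re(Z)/|Z| = 48.1/2.614e+04 = 0.00184.
Step 5 — Type: Im(Z) = -2.614e+04 ⇒ leading (phase φ = -89.9°).

PF = 0.00184 (leading, φ = -89.9°)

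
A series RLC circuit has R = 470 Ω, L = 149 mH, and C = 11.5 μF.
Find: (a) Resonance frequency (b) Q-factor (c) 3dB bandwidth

Step 1 — Resonance: ω₀ = 1/√(LC) = 1/√(0.149·1.15e-05) = 763.9 rad/s.
Step 2 — f₀ = ω₀/(2π) = 121.6 Hz.
Step 3 — Series Q: Q = ω₀L/R = 763.9·0.149/470 = 0.2422.
Step 4 — Bandwidth: Δω = ω₀/Q = 3154 rad/s; BW = Δω/(2π) = 502 Hz.

(a) f₀ = 121.6 Hz  (b) Q = 0.2422  (c) BW = 502 Hz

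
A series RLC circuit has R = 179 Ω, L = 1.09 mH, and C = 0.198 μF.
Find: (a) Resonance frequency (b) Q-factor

Step 1 — Resonance condition Im(Z)=0 gives ω₀ = 1/√(LC).
Step 2 — ω₀ = 1/√(0.00109·1.98e-07) = 6.807e+04 rad/s.
Step 3 — f₀ = ω₀/(2π) = 1.083e+04 Hz.
Step 4 — Series Q: Q = ω₀L/R = 6.807e+04·0.00109/179 = 0.4145.

(a) f₀ = 1.083e+04 Hz  (b) Q = 0.4145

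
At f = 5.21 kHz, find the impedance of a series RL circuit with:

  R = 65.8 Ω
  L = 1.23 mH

Step 1 — Angular frequency: ω = 2π·f = 2π·5210 = 3.274e+04 rad/s.
Step 2 — Component impedances:
  R: Z = R = 65.8 Ω
  L: Z = jωL = j·3.274e+04·0.00123 = 0 + j40.26 Ω
Step 3 — Series combination: Z_total = R + L = 65.8 + j40.26 Ω = 77.14∠31.5° Ω.

Z = 65.8 + j40.26 Ω = 77.14∠31.5° Ω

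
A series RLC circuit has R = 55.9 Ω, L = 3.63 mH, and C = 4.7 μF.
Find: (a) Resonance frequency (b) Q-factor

Step 1 — Resonance condition Im(Z)=0 gives ω₀ = 1/√(LC).
Step 2 — ω₀ = 1/√(0.00363·4.7e-06) = 7656 rad/s.
Step 3 — f₀ = ω₀/(2π) = 1218 Hz.
Step 4 — Series Q: Q = ω₀L/R = 7656·0.00363/55.9 = 0.4972.

(a) f₀ = 1218 Hz  (b) Q = 0.4972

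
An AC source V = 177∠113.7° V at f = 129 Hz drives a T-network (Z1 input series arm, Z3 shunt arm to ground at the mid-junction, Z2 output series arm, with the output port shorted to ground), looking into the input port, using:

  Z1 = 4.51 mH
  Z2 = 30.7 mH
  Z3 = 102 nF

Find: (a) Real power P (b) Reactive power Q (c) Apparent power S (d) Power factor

Step 1 — Angular frequency: ω = 2π·f = 2π·129 = 810.5 rad/s.
Step 2 — Component impedances:
  Z1: Z = jωL = j·810.5·0.00451 = 0 + j3.655 Ω
  Z2: Z = jωL = j·810.5·0.0307 = 0 + j24.88 Ω
  Z3: Z = 1/(jωC) = -j/(ω·C) = 0 - j1.21e+04 Ω
Step 3 — With the output port shorted to ground, the output series arm Z2 runs from the junction to ground; the shunt arm Z3 also runs from the junction to ground. They appear in parallel: Z3 || Z2 = 0 + j24.93 Ω.
Step 4 — Series with input arm Z1: Z_in = Z1 + (Z3 || Z2) = 0 + j28.59 Ω = 28.59∠90.0° Ω.
Step 5 — Source phasor: V = 177∠113.7° V = -71.14 + j162.1 V.
Step 6 — Current: I = V / Z = 5.669 + j2.488 A = 6.191∠23.7° A.
Step 7 — Complex power: S = V·I* = 0 + j1096 VA.
Step 8 — Real power: P = Re(S) = 0 W.
Step 9 — Reactive power: Q = Im(S) = 1096 VAR.
Step 10 — Apparent power: |S| = 1096 VA.
Step 11 — Power factor: PF = P/|S| = 0 (lagging).

(a) P = 0 W  (b) Q = 1096 VAR  (c) S = 1096 VA  (d) PF = 0 (lagging)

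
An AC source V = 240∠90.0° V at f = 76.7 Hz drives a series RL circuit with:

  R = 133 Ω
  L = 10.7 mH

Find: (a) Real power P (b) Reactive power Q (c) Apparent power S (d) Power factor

Step 1 — Angular frequency: ω = 2π·f = 2π·76.7 = 481.9 rad/s.
Step 2 — Component impedances:
  R: Z = R = 133 Ω
  L: Z = jωL = j·481.9·0.0107 = 0 + j5.157 Ω
Step 3 — Series combination: Z_total = R + L = 133 + j5.157 Ω = 133.1∠2.2° Ω.
Step 4 — Source phasor: V = 240∠90.0° V = 0 + j240 V.
Step 5 — Current: I = V / Z = 0.06986 + j1.802 A = 1.803∠87.8° A.
Step 6 — Complex power: S = V·I* = 432.4 + j16.77 VA.
Step 7 — Real power: P = Re(S) = 432.4 W.
Step 8 — Reactive power: Q = Im(S) = 16.77 VAR.
Step 9 — Apparent power: |S| = 432.8 VA.
Step 10 — Power factor: PF = P/|S| = 0.9992 (lagging).

(a) P = 432.4 W  (b) Q = 16.77 VAR  (c) S = 432.8 VA  (d) PF = 0.9992 (lagging)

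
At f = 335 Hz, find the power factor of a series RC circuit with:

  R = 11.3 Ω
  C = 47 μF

Step 1 — Angular frequency: ω = 2π·f = 2π·335 = 2105 rad/s.
Step 2 — Component impedances:
  R: Z = R = 11.3 Ω
  C: Z = 1/(jωC) = -j/(ω·C) = 0 - j10.11 Ω
Step 3 — Series combination: Z_total = R + C = 11.3 - j10.11 Ω = 15.16∠-41.8° Ω.
Step 4 — Power factor: PF = cos(φ) = Re(Z)/|Z| = 11.3/15.161 = 0.7453.
Step 5 — Type: Im(Z) = -10.11 ⇒ leading (phase φ = -41.8°).

PF = 0.7453 (leading, φ = -41.8°)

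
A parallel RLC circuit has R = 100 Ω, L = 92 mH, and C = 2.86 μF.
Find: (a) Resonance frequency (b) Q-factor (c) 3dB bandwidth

Step 1 — Resonance: ω₀ = 1/√(LC) = 1/√(0.092·2.86e-06) = 1949 rad/s.
Step 2 — f₀ = ω₀/(2π) = 310.3 Hz.
Step 3 — Parallel Q: Q = R/(ω₀L) = 100/(1949·0.092) = 0.5576.
Step 4 — Bandwidth: Δω = ω₀/Q = 3497 rad/s; BW = Δω/(2π) = 556.5 Hz.

(a) f₀ = 310.3 Hz  (b) Q = 0.5576  (c) BW = 556.5 Hz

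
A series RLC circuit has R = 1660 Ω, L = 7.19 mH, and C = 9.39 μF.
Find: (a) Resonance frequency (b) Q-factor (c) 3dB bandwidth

Step 1 — Resonance: ω₀ = 1/√(LC) = 1/√(0.00719·9.39e-06) = 3849 rad/s.
Step 2 — f₀ = ω₀/(2π) = 612.5 Hz.
Step 3 — Series Q: Q = ω₀L/R = 3849·0.00719/1660 = 0.01667.
Step 4 — Bandwidth: Δω = ω₀/Q = 2.309e+05 rad/s; BW = Δω/(2π) = 3.675e+04 Hz.

(a) f₀ = 612.5 Hz  (b) Q = 0.01667  (c) BW = 3.675e+04 Hz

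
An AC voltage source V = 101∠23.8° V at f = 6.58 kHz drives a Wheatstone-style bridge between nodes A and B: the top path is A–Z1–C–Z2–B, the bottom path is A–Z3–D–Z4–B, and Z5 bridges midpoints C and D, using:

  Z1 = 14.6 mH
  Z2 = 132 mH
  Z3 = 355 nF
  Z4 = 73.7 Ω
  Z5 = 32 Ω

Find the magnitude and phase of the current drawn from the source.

Step 1 — Angular frequency: ω = 2π·f = 2π·6580 = 4.134e+04 rad/s.
Step 2 — Component impedances:
  Z1: Z = jωL = j·4.134e+04·0.0146 = 0 + j603.6 Ω
  Z2: Z = jωL = j·4.134e+04·0.132 = 0 + j5457 Ω
  Z3: Z = 1/(jωC) = -j/(ω·C) = 0 - j68.13 Ω
  Z4: Z = R = 73.7 Ω
  Z5: Z = R = 32 Ω
Step 3 — Bridge requires nodal analysis (the Z5 bridge couples midpoints C and D, so the two paths cannot be reduced to a simple series/parallel combination). Setting node B to ground and injecting 1 A at node A, the 3-node admittance system at A, C, D solves to V_A = Z_AB = 74.21 - j75.88 Ω = 106.1∠-45.6° Ω.
Step 4 — Source phasor: V = 101∠23.8° V = 92.41 + j40.76 V.
Step 5 — Ohm's law: I = V / Z_total = (92.41 + j40.76) / (74.21 - j75.88) = 0.3342 + j0.891 A.
Step 6 — Convert to polar: |I| = 0.9516 A, ∠I = 69.4°.

I = 0.9516∠69.4° A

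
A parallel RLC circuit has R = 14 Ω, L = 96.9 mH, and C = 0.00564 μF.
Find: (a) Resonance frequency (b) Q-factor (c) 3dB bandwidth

Step 1 — Resonance: ω₀ = 1/√(LC) = 1/√(0.0969·5.64e-09) = 4.278e+04 rad/s.
Step 2 — f₀ = ω₀/(2π) = 6808 Hz.
Step 3 — Parallel Q: Q = R/(ω₀L) = 14/(4.278e+04·0.0969) = 0.003378.
Step 4 — Bandwidth: Δω = ω₀/Q = 1.266e+07 rad/s; BW = Δω/(2π) = 2.016e+06 Hz.

(a) f₀ = 6808 Hz  (b) Q = 0.003378  (c) BW = 2.016e+06 Hz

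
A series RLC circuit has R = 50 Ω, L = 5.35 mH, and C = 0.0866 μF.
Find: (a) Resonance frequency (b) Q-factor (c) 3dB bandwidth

Step 1 — Resonance: ω₀ = 1/√(LC) = 1/√(0.00535·8.66e-08) = 4.646e+04 rad/s.
Step 2 — f₀ = ω₀/(2π) = 7394 Hz.
Step 3 — Series Q: Q = ω₀L/R = 4.646e+04·0.00535/50 = 4.971.
Step 4 — Bandwidth: Δω = ω₀/Q = 9346 rad/s; BW = Δω/(2π) = 1487 Hz.

(a) f₀ = 7394 Hz  (b) Q = 4.971  (c) BW = 1487 Hz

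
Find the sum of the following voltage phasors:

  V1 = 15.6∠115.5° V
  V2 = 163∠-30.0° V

Step 1 — Convert each phasor to rectangular form:
  V1 = 15.6·(cos(115.5°) + j·sin(115.5°)) = -6.716 + j14.08 V
  V2 = 163·(cos(-30.0°) + j·sin(-30.0°)) = 141.2 - j81.5 V
Step 2 — Sum components: V_total = 134.4 - j67.42 V.
Step 3 — Convert to polar: |V_total| = 150.4 V, ∠V_total = -26.6°.

V_total = 150.4∠-26.6° V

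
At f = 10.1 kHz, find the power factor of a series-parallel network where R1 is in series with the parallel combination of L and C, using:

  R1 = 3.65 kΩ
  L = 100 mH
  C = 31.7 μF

Step 1 — Angular frequency: ω = 2π·f = 2π·1.01e+04 = 6.346e+04 rad/s.
Step 2 — Component impedances:
  R1: Z = R = 3650 Ω
  L: Z = jωL = j·6.346e+04·0.1 = 0 + j6346 Ω
  C: Z = 1/(jωC) = -j/(ω·C) = 0 - j0.4971 Ω
Step 3 — Parallel branch: L || C = 1/(1/L + 1/C) = 0 - j0.4971 Ω.
Step 4 — Series with R1: Z_total = R1 + (L || C) = 3650 - j0.4971 Ω = 3650∠-0.0° Ω.
Step 5 — Power factor: PF = cos(φ) = Re(Z)/|Z| = 3650/3650 = 1.
Step 6 — Type: Im(Z) = -0.4971 ⇒ leading (phase φ = -0.0°).

PF = 1 (leading, φ = -0.0°)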